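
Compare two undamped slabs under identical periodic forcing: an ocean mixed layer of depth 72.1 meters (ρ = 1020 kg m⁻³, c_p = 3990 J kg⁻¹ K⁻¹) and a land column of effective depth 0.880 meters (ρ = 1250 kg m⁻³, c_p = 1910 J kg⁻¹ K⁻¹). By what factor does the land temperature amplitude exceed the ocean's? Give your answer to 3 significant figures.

140

C_ocean = 1020 × 3990 × 72.1 = 2.93×10^8 J/(m²·K).
C_land = 1250 × 1910 × 0.880 = 2.10×10^6 J/(m²·K).
Undamped amplitude ∝ 1/C, so A_land/A_ocean = C_ocean/C_land = 140.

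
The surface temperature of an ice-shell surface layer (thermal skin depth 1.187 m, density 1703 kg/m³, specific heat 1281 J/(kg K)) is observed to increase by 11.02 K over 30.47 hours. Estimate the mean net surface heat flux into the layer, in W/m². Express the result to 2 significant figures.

260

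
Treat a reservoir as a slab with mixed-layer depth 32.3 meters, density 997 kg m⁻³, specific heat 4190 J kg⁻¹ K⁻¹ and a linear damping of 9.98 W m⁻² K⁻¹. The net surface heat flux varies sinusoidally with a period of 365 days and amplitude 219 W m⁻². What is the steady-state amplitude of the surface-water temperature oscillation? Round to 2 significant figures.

7.6 K

Areal heat capacity C = ρ c_p D = 997 × 4190 × 32.3 = 1.35×10^8 J m⁻² K⁻¹.
Angular frequency ω = 2π / T = 2π / 3.15×10^7 s = 1.99×10^-7 s⁻¹.
√((Cω)² + λ²) = √((26.9)² + 9.98²) = 28.7 W/(m²·K).
Amplitude A = F₀ / √((Cω)²+λ²) = 219 / 28.7 = 7.64 K.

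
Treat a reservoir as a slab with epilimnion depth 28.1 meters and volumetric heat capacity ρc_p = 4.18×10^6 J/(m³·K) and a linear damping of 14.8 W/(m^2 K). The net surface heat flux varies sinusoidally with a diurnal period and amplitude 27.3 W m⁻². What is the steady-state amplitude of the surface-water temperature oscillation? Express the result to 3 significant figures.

0.00320 K

Areal heat capacity C = ρc_p × D = 4.18×10^6 × 28.1 = 1.17×10^8 J m⁻² K⁻¹.
Angular frequency ω = 2π / T = 2π / 86400 s = 7.27×10^-5 s⁻¹.
√((Cω)² + λ²) = √((8540)² + 14.8²) = 8540 W/(m²·K).
Amplitude A = F₀ / √((Cω)²+λ²) = 27.3 / 8540 = 0.00320 K.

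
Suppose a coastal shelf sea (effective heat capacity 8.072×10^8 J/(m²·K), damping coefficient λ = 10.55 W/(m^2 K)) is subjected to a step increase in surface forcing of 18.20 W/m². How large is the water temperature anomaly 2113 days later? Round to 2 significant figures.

1.6 K

Areal heat capacity C = 8.072×10^8 J/(m²·K) (given).
τ = C / λ = 8.07×10^8 / 10.55 = 7.65×10^7 s.
Equilibrium anomaly ΔT_eq = F / λ = 18.20 / 10.55 = 1.73 K.
t = 2113 days = 1.83×10^8 s, so t/τ = 2.39.
ΔT(t) = ΔT_eq (1 − e^(−t/τ)) = 1.73 × (1 − e^−2.39) = 1.57 K.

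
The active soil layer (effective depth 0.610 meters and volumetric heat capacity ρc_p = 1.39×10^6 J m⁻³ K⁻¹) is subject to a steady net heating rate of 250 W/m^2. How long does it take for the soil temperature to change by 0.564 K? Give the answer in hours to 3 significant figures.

Areal heat capacity C = ρc_p × D = 1.39×10^6 × 0.610 = 8.48×10^5 J/(m^2 K).
Time required: Δt = C ΔT / F = 8.48×10^5 × 0.564 / 250 = 1910 s.
In hours: 1910 s / (3600 s/hour) = 0.531 hours.

0.531 hours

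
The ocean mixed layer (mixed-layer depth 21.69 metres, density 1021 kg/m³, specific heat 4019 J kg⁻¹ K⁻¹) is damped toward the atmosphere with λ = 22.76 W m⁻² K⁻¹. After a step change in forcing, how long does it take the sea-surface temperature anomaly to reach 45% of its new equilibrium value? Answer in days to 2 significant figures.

27 days

Areal heat capacity C = ρ c_p D = 1021 × 4019 × 21.69 = 8.90×10^7 J/(m²·K).
τ = C / λ = 8.90×10^7 / 22.76 = 3.91×10^6 s.
Fraction reached: 1 − e^(−t/τ) = 0.45 ⇒ t = −τ ln(1 − 0.45) = τ × 0.598.
t = 2.34×10^6 s = 27.1 days.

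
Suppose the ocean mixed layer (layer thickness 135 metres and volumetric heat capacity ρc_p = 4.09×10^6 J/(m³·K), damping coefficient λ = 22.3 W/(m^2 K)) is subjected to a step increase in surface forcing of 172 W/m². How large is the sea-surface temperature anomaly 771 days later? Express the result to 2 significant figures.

Areal heat capacity C = ρc_p × D = 4.09×10^6 × 135 = 5.52×10^8 J/(m^2 K).
τ = C / λ = 5.52×10^8 / 22.3 = 2.48×10^7 s.
Equilibrium anomaly ΔT_eq = F / λ = 172 / 22.3 = 7.71 K.
t = 771 days = 6.66×10^7 s, so t/τ = 2.69.
ΔT(t) = ΔT_eq (1 − e^(−t/τ)) = 7.71 × (1 − e^−2.69) = 7.19 K.

7.2 K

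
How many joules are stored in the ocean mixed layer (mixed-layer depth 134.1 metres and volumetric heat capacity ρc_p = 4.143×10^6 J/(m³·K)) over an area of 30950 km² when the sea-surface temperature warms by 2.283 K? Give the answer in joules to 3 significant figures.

3.93×10^19 J

Areal heat capacity C = ρc_p × D = 4.143×10^6 × 134.1 = 5.56×10^8 J m⁻² K⁻¹.
Heat per unit area: q = C ΔT = 5.56×10^8 × 2.283 = 1.27×10^9 J/m².
Total heat: Q = q × A = 1.27×10^9 × (30950 × 10⁶ m²) = 3.93×10^19 J.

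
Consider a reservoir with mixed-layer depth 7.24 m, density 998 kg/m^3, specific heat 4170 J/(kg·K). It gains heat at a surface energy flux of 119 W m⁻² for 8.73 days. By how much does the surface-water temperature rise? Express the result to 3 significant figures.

2.98 K

Areal heat capacity C = ρ c_p D = 998 × 4170 × 7.24 = 3.01×10^7 J m⁻² K⁻¹.
Net heat input Q = F Δt = 119 × (8.73 days × 86400 s/day) = 8.98×10^7 J/m².
ΔT = Q / C = 8.98×10^7 / 3.01×10^7 = 2.98 K.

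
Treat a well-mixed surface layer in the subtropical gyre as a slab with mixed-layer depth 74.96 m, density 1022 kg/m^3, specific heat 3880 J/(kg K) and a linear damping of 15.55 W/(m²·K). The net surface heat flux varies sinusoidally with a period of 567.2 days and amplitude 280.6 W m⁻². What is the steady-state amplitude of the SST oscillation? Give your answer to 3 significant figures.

Areal heat capacity C = ρ c_p D = 1022 × 3880 × 74.96 = 2.97×10^8 J/(m^2 K).
Angular frequency ω = 2π / T = 2π / 4.90×10^7 s = 1.28×10^-7 s⁻¹.
√((Cω)² + λ²) = √((38.1)² + 15.55²) = 41.2 W/(m²·K).
Amplitude A = F₀ / √((Cω)²+λ²) = 280.6 / 41.2 = 6.82 K.

6.82 K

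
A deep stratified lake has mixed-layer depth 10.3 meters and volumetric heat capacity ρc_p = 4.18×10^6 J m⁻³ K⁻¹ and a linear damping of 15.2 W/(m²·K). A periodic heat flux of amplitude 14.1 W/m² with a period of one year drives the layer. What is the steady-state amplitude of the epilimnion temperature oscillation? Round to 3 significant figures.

0.808 K

Areal heat capacity C = ρc_p × D = 4.18×10^6 × 10.3 = 4.31×10^7 J m⁻² K⁻¹.
Angular frequency ω = 2π / T = 2π / 3.15×10^7 s = 1.99×10^-7 s⁻¹.
√((Cω)² + λ²) = √((8.58)² + 15.2²) = 17.5 W/(m²·K).
Amplitude A = F₀ / √((Cω)²+λ²) = 14.1 / 17.5 = 0.808 K.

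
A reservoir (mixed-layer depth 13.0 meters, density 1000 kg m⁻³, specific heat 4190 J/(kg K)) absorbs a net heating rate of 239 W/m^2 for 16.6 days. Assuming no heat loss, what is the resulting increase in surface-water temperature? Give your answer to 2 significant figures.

6.3 K

Areal heat capacity C = ρ c_p D = 1000 × 4190 × 13.0 = 5.45×10^7 J m⁻² K⁻¹.
Net heat input Q = F Δt = 239 × (16.6 days × 86400 s/day) = 3.43×10^8 J/m².
ΔT = Q / C = 3.43×10^8 / 5.45×10^7 = 6.29 K.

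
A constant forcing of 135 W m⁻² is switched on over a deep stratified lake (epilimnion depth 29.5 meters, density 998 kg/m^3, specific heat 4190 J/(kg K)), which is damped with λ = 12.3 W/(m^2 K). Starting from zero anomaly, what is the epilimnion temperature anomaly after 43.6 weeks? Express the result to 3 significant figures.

10.2 K

Areal heat capacity C = ρ c_p D = 998 × 4190 × 29.5 = 1.23×10^8 J/(m²·K).
τ = C / λ = 1.23×10^8 / 12.3 = 1.00×10^7 s.
Equilibrium anomaly ΔT_eq = F / λ = 135 / 12.3 = 11.0 K.
t = 43.6 weeks = 2.64×10^7 s, so t/τ = 2.63.
ΔT(t) = ΔT_eq (1 − e^(−t/τ)) = 11.0 × (1 − e^−2.63) = 10.2 K.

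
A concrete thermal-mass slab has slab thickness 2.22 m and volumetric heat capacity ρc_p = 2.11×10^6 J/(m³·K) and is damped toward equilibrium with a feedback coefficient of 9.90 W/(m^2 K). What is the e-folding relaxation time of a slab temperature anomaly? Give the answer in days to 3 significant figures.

5.48 days

Areal heat capacity C = ρc_p × D = 2.11×10^6 × 2.22 = 4.68×10^6 J m⁻² K⁻¹.
Relaxation time τ = C / λ = 4.68×10^6 / 9.90 = 4.73×10^5 s.
In days: 4.73×10^5 s / (86400 s/day) = 5.48 days.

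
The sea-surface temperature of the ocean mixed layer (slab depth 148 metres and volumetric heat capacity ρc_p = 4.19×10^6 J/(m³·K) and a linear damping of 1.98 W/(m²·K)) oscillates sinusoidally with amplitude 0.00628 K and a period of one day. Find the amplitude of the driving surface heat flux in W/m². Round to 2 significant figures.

280

Areal heat capacity C = ρc_p × D = 4.19×10^6 × 148 = 6.20×10^8 J m⁻² K⁻¹.
ω = 2π / 86400 s = 7.27×10^-5 s⁻¹.
√((Cω)² + λ²) = √((45100)² + 1.98²) = 45100 W/(m²·K).
F₀ = A × √((Cω)²+λ²) = 0.00628 × 45100 = 283 W/m².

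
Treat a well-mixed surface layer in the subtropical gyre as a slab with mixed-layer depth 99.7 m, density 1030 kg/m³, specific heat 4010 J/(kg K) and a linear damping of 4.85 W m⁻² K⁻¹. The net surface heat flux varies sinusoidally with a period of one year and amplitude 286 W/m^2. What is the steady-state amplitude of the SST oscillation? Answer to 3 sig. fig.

3.48 K

Areal heat capacity C = ρ c_p D = 1030 × 4010 × 99.7 = 4.12×10^8 J/(m²·K).
Angular frequency ω = 2π / T = 2π / 3.15×10^7 s = 1.99×10^-7 s⁻¹.
√((Cω)² + λ²) = √((82.0)² + 4.85²) = 82.2 W/(m²·K).
Amplitude A = F₀ / √((Cω)²+λ²) = 286 / 82.2 = 3.48 K.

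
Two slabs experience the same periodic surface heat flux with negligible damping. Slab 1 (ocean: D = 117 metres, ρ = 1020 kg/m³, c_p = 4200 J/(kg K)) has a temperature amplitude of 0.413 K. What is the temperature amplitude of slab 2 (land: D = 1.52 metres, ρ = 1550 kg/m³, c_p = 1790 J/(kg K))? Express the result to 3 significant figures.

49.1 K

C_ocean = 5.01×10^8 J/(m²·K); C_land = 4.22×10^6 J/(m²·K).
A ∝ 1/C ⇒ A_land = A_ocean × C_ocean/C_land = 0.413 × 119 = 49.1 K.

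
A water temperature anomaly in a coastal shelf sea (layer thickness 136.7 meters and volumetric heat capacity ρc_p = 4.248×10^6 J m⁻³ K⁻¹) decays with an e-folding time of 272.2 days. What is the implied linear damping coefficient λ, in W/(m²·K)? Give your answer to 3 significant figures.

Areal heat capacity C = ρc_p × D = 4.248×10^6 × 136.7 = 5.81×10^8 J/(m²·K).
τ = 272.2 days = 2.35×10^7 s.
λ = C / τ = 5.81×10^8 / 2.35×10^7 = 24.7 W/(m²·K).

24.7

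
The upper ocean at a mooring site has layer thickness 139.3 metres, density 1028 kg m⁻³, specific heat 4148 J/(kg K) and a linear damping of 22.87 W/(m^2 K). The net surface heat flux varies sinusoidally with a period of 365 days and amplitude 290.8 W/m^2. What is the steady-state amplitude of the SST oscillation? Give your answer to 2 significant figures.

Areal heat capacity C = ρ c_p D = 1028 × 4148 × 139.3 = 5.94×10^8 J/(m^2 K).
Angular frequency ω = 2π / T = 2π / 3.15×10^7 s = 1.99×10^-7 s⁻¹.
√((Cω)² + λ²) = √((118)² + 22.87²) = 121 W/(m²·K).
Amplitude A = F₀ / √((Cω)²+λ²) = 290.8 / 121 = 2.41 K.

2.4 K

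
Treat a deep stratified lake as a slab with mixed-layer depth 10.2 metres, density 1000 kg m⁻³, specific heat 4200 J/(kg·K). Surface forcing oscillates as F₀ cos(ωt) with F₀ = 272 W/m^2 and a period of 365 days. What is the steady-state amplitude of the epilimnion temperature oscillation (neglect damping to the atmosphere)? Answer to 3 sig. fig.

Areal heat capacity C = ρ c_p D = 1000 × 4200 × 10.2 = 4.28×10^7 J m⁻² K⁻¹.
Angular frequency ω = 2π / T = 2π / 3.15×10^7 s = 1.99×10^-7 s⁻¹.
Cω = 4.28×10^7 × 1.99×10^-7 = 8.54 W/(m²·K).
Amplitude A = F₀ / (Cω) = 272 / 8.54 = 31.9 K.

31.9 K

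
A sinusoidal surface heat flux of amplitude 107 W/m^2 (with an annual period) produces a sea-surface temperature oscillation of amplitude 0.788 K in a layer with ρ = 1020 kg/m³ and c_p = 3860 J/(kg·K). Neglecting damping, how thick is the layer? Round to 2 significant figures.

ω = 2π / 3.15×10^7 s = 1.99×10^-7 s⁻¹.
Required C = F₀ / (A ω) = 107 / (0.788 × 1.99×10^-7) = 6.82×10^8 J/(m²·K).
D = C / (ρ c_p) = 6.82×10^8 / (1020 × 3860) = 173 m.

170 m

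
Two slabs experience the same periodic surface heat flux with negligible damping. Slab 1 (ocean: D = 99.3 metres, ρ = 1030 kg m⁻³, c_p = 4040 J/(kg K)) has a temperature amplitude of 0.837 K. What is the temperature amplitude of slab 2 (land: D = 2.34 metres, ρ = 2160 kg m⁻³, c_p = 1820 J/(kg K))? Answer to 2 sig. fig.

C_ocean = 4.13×10^8 J/(m²·K); C_land = 9.20×10^6 J/(m²·K).
A ∝ 1/C ⇒ A_land = A_ocean × C_ocean/C_land = 0.837 × 44.9 = 37.6 K.

38 K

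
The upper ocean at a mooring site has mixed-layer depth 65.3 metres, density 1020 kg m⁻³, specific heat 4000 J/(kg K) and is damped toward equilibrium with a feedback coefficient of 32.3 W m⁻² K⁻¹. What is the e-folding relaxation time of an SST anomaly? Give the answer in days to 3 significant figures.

95.5 days

Areal heat capacity C = ρ c_p D = 1020 × 4000 × 65.3 = 2.66×10^8 J/(m²·K).
Relaxation time τ = C / λ = 2.66×10^8 / 32.3 = 8.25×10^6 s.
In days: 8.25×10^6 s / (86400 s/day) = 95.5 days.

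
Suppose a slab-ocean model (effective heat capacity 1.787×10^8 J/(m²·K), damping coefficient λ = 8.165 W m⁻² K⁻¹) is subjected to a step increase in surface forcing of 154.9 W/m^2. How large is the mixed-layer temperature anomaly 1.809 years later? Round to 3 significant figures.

17.6 K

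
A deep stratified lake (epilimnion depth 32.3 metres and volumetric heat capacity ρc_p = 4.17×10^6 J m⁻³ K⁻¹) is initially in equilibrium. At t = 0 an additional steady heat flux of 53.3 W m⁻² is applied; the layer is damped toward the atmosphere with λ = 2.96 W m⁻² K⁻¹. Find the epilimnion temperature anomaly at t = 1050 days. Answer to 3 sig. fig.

15.6 K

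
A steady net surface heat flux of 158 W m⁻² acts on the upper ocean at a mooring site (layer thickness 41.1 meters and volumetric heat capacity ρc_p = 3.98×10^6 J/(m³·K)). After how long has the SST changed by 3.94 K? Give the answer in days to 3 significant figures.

47.2 days

Areal heat capacity C = ρc_p × D = 3.98×10^6 × 41.1 = 1.64×10^8 J/(m²·K).
Time required: Δt = C ΔT / F = 1.64×10^8 × 3.94 / 158 = 4.08×10^6 s.
In days: 4.08×10^6 s / (86400 s/day) = 47.2 days.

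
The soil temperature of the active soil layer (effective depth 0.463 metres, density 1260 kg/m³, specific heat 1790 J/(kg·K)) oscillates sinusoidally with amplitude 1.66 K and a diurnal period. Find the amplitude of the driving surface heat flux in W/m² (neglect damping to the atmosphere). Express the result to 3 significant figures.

Areal heat capacity C = ρ c_p D = 1260 × 1790 × 0.463 = 1.04×10^6 J/(m^2 K).
ω = 2π / 86400 s = 7.27×10^-5 s⁻¹.
Cω = 1.04×10^6 × 7.27×10^-5 = 75.9 W/(m²·K).
F₀ = A × Cω = 1.66 × 75.9 = 126 W/m².

126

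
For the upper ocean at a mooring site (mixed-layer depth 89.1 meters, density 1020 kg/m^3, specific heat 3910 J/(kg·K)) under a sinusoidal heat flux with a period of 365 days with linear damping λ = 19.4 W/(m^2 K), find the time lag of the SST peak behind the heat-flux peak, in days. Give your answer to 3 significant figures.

75.7 days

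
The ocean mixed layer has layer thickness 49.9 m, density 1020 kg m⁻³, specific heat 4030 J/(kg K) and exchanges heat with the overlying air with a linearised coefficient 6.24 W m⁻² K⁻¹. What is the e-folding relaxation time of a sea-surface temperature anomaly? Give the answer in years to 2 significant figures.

Areal heat capacity C = ρ c_p D = 1020 × 4030 × 49.9 = 2.05×10^8 J m⁻² K⁻¹.
Relaxation time τ = C / λ = 2.05×10^8 / 6.24 = 3.29×10^7 s.
In years: 3.29×10^7 s / (3.156×10^7 s/year) = 1.04 years.

1.0 years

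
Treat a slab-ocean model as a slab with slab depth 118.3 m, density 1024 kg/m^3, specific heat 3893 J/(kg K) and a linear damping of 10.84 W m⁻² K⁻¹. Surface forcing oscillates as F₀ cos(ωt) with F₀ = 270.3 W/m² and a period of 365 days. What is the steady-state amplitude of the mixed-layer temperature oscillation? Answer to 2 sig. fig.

2.9 K

Areal heat capacity C = ρ c_p D = 1024 × 3893 × 118.3 = 4.72×10^8 J m⁻² K⁻¹.
Angular frequency ω = 2π / T = 2π / 3.15×10^7 s = 1.99×10^-7 s⁻¹.
√((Cω)² + λ²) = √((94.0)² + 10.84²) = 94.6 W/(m²·K).
Amplitude A = F₀ / √((Cω)²+λ²) = 270.3 / 94.6 = 2.86 K.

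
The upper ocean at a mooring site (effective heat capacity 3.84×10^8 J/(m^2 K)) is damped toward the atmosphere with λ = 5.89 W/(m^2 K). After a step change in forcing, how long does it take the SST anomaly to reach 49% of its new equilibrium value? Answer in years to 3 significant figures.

Areal heat capacity C = 3.84×10^8 J/(m^2 K) (given).
τ = C / λ = 3.84×10^8 / 5.89 = 6.52×10^7 s.
Fraction reached: 1 − e^(−t/τ) = 0.49 ⇒ t = −τ ln(1 − 0.49) = τ × 0.673.
t = 4.39×10^7 s = 1.39 years.

1.39 years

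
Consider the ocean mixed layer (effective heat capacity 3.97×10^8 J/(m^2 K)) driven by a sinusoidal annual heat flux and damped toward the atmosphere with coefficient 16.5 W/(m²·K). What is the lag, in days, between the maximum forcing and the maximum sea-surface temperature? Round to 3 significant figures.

79.3 days

Areal heat capacity C = 3.97×10^8 J/(m^2 K) (given).
ω = 2π / 3.15×10^7 s = 1.99×10^-7 s⁻¹.
Phase lag φ = arctan(Cω/λ) = arctan(79.1/16.5) = 1.37 rad.
Time lag = φ / ω = 1.37 / 1.99×10^-7 = 6.85×10^6 s = 79.3 days.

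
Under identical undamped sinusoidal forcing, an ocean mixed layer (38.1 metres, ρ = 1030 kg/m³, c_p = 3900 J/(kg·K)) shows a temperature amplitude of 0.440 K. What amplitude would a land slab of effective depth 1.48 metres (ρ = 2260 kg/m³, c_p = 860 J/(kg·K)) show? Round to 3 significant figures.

23.4 K

C_ocean = 1.53×10^8 J/(m²·K); C_land = 2.88×10^6 J/(m²·K).
A ∝ 1/C ⇒ A_land = A_ocean × C_ocean/C_land = 0.440 × 53.2 = 23.4 K.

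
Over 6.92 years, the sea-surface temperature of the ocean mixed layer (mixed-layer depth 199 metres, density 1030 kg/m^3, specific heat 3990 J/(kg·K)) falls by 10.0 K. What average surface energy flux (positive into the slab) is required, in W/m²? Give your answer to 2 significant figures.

-37

Areal heat capacity C = ρ c_p D = 1030 × 3990 × 199 = 8.18×10^8 J/(m^2 K).
Required heat per unit area: Q = C ΔT = 8.18×10^8 × -10.0 = -8.18×10^9 J/m².
Flux F = Q / Δt = -8.18×10^9 / 2.18×10^8 s = -37.5 W/m².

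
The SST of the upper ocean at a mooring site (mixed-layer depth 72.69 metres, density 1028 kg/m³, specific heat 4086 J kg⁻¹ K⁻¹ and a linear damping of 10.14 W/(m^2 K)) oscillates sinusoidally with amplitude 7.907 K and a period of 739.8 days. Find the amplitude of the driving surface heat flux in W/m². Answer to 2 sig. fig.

Areal heat capacity C = ρ c_p D = 1028 × 4086 × 72.69 = 3.05×10^8 J/(m²·K).
ω = 2π / 6.39×10^7 s = 9.83×10^-8 s⁻¹.
√((Cω)² + λ²) = √((30.0)² + 10.14²) = 31.7 W/(m²·K).
F₀ = A × √((Cω)²+λ²) = 7.907 × 31.7 = 250 W/m².

250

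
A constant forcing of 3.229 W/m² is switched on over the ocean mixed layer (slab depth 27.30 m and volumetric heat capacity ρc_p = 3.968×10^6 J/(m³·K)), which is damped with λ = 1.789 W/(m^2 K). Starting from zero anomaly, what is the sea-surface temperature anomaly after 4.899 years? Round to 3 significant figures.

1.66 K

Areal heat capacity C = ρc_p × D = 3.968×10^6 × 27.30 = 1.08×10^8 J/(m²·K).
τ = C / λ = 1.08×10^8 / 1.789 = 6.06×10^7 s.
Equilibrium anomaly ΔT_eq = F / λ = 3.229 / 1.789 = 1.80 K.
t = 4.899 years = 1.55×10^8 s, so t/τ = 2.55.
ΔT(t) = ΔT_eq (1 − e^(−t/τ)) = 1.80 × (1 − e^−2.55) = 1.66 K.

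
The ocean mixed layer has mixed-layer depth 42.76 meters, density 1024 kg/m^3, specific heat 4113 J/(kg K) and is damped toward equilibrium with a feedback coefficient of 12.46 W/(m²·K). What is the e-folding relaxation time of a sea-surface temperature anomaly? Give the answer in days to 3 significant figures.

167 days

Areal heat capacity C = ρ c_p D = 1024 × 4113 × 42.76 = 1.80×10^8 J/(m^2 K).
Relaxation time τ = C / λ = 1.80×10^8 / 12.46 = 1.45×10^7 s.
In days: 1.45×10^7 s / (86400 s/day) = 167 days.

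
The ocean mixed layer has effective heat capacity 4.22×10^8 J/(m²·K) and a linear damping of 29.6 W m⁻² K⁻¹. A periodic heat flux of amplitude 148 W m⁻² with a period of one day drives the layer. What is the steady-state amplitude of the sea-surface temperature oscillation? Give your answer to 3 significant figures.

0.00482 K

Areal heat capacity C = 4.22×10^8 J/(m²·K) (given).
Angular frequency ω = 2π / T = 2π / 86400 s = 7.27×10^-5 s⁻¹.
√((Cω)² + λ²) = √((30700)² + 29.6²) = 30700 W/(m²·K).
Amplitude A = F₀ / √((Cω)²+λ²) = 148 / 30700 = 0.00482 K.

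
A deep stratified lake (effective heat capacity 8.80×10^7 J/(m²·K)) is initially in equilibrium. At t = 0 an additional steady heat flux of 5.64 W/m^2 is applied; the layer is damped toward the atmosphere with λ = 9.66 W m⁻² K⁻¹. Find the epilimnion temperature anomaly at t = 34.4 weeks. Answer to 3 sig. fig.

Areal heat capacity C = 8.80×10^7 J/(m²·K) (given).
τ = C / λ = 8.80×10^7 / 9.66 = 9.11×10^6 s.
Equilibrium anomaly ΔT_eq = F / λ = 5.64 / 9.66 = 0.584 K.
t = 34.4 weeks = 2.08×10^7 s, so t/τ = 2.28.
ΔT(t) = ΔT_eq (1 − e^(−t/τ)) = 0.584 × (1 − e^−2.28) = 0.524 K.

0.524 K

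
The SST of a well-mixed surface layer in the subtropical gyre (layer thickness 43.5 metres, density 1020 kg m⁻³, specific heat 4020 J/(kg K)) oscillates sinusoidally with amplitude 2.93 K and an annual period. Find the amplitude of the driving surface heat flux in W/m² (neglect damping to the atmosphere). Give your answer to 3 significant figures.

104

Areal heat capacity C = ρ c_p D = 1020 × 4020 × 43.5 = 1.78×10^8 J m⁻² K⁻¹.
ω = 2π / 3.15×10^7 s = 1.99×10^-7 s⁻¹.
Cω = 1.78×10^8 × 1.99×10^-7 = 35.5 W/(m²·K).
F₀ = A × Cω = 2.93 × 35.5 = 104 W/m².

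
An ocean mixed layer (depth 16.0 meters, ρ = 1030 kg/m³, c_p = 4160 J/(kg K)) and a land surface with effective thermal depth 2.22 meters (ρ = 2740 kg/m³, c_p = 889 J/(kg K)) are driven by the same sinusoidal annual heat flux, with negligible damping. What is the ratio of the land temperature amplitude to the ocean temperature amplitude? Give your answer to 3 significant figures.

C_ocean = 1030 × 4160 × 16.0 = 6.86×10^7 J/(m²·K).
C_land = 2740 × 889 × 2.22 = 5.41×10^6 J/(m²·K).
Undamped amplitude ∝ 1/C, so A_land/A_ocean = C_ocean/C_land = 12.7.

12.7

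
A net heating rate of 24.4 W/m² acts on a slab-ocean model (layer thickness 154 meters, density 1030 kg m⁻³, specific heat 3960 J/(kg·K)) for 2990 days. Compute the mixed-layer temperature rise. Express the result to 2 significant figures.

10 K

Areal heat capacity C = ρ c_p D = 1030 × 3960 × 154 = 6.28×10^8 J m⁻² K⁻¹.
Net heat input Q = F Δt = 24.4 × (2990 days × 86400 s/day) = 6.30×10^9 J/m².
ΔT = Q / C = 6.30×10^9 / 6.28×10^8 = 10.0 K.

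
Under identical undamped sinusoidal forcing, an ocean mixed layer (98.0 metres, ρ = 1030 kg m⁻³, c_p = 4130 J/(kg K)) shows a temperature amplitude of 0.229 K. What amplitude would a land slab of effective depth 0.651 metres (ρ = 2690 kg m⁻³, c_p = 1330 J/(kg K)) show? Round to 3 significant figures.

C_ocean = 4.17×10^8 J/(m²·K); C_land = 2.33×10^6 J/(m²·K).
A ∝ 1/C ⇒ A_land = A_ocean × C_ocean/C_land = 0.229 × 179 = 41.0 K.

41.0 K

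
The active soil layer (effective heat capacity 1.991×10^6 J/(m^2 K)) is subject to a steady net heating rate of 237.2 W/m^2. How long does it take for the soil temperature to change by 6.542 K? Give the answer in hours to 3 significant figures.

15.3 hours

Areal heat capacity C = 1.991×10^6 J/(m^2 K) (given).
Time required: Δt = C ΔT / F = 1.99×10^6 × 6.542 / 237.2 = 54900 s.
In hours: 54900 s / (3600 s/hour) = 15.3 hours.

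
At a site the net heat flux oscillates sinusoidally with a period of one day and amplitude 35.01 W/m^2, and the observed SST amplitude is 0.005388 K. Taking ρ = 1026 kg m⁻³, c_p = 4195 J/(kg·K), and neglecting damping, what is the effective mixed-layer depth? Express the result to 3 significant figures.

ω = 2π / 86400 s = 7.27×10^-5 s⁻¹.
Required C = F₀ / (A ω) = 35.01 / (0.005388 × 7.27×10^-5) = 8.94×10^7 J/(m²·K).
D = C / (ρ c_p) = 8.94×10^7 / (1026 × 4195) = 20.8 m.

20.8 m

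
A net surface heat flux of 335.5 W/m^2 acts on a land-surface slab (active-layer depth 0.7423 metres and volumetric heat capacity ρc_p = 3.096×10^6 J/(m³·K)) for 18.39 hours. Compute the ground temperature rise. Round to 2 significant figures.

9.7 K

Areal heat capacity C = ρc_p × D = 3.096×10^6 × 0.7423 = 2.30×10^6 J/(m^2 K).
Net heat input Q = F Δt = 335.5 × (18.39 hours × 3600 s/hour) = 2.22×10^7 J/m².
ΔT = Q / C = 2.22×10^7 / 2.30×10^6 = 9.66 K.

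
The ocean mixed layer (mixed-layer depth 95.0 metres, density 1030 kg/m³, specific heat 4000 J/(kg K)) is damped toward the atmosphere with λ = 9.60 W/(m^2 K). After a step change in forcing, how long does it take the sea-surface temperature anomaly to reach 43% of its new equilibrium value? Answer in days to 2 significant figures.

Areal heat capacity C = ρ c_p D = 1030 × 4000 × 95.0 = 3.91×10^8 J/(m²·K).
τ = C / λ = 3.91×10^8 / 9.60 = 4.08×10^7 s.
Fraction reached: 1 − e^(−t/τ) = 0.43 ⇒ t = −τ ln(1 − 0.43) = τ × 0.562.
t = 2.29×10^7 s = 265 days.

270 days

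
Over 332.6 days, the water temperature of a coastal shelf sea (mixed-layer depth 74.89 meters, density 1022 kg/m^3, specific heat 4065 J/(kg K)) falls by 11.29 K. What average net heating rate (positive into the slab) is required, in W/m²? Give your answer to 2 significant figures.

Areal heat capacity C = ρ c_p D = 1022 × 4065 × 74.89 = 3.11×10^8 J m⁻² K⁻¹.
Required heat per unit area: Q = C ΔT = 3.11×10^8 × -11.29 = -3.51×10^9 J/m².
Flux F = Q / Δt = -3.51×10^9 / 2.87×10^7 s = -122 W/m².

-120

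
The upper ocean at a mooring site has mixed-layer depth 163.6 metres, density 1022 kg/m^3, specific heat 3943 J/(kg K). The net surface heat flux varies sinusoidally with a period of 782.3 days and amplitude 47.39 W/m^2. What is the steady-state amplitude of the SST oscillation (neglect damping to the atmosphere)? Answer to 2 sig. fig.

Areal heat capacity C = ρ c_p D = 1022 × 3943 × 163.6 = 6.59×10^8 J/(m²·K).
Angular frequency ω = 2π / T = 2π / 6.76×10^7 s = 9.30×10^-8 s⁻¹.
Cω = 6.59×10^8 × 9.30×10^-8 = 61.3 W/(m²·K).
Amplitude A = F₀ / (Cω) = 47.39 / 61.3 = 0.773 K.

0.77 K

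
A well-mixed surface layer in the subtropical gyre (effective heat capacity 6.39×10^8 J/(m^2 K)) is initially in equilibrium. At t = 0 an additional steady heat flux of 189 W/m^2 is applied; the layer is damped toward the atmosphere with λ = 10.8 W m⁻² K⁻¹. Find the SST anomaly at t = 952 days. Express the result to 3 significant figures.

13.1 K

Areal heat capacity C = 6.39×10^8 J/(m^2 K) (given).
τ = C / λ = 6.39×10^8 / 10.8 = 5.92×10^7 s.
Equilibrium anomaly ΔT_eq = F / λ = 189 / 10.8 = 17.5 K.
t = 952 days = 8.23×10^7 s, so t/τ = 1.39.
ΔT(t) = ΔT_eq (1 − e^(−t/τ)) = 17.5 × (1 − e^−1.39) = 13.1 K.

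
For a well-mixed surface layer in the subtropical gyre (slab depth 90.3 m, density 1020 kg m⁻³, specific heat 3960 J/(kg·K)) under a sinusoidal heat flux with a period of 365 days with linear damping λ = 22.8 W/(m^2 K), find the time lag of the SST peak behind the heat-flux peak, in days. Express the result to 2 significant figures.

74 days

Areal heat capacity C = ρ c_p D = 1020 × 3960 × 90.3 = 3.65×10^8 J/(m²·K).
ω = 2π / 3.15×10^7 s = 1.99×10^-7 s⁻¹.
Phase lag φ = arctan(Cω/λ) = arctan(72.7/22.8) = 1.27 rad.
Time lag = φ / ω = 1.27 / 1.99×10^-7 = 6.36×10^6 s = 73.6 days.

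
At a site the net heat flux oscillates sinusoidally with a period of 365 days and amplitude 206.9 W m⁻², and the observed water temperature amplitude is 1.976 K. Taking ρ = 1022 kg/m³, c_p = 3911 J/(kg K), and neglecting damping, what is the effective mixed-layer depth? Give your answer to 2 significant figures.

ω = 2π / 3.15×10^7 s = 1.99×10^-7 s⁻¹.
Required C = F₀ / (A ω) = 206.9 / (1.976 × 1.99×10^-7) = 5.26×10^8 J/(m²·K).
D = C / (ρ c_p) = 5.26×10^8 / (1022 × 3911) = 131 m.

130 m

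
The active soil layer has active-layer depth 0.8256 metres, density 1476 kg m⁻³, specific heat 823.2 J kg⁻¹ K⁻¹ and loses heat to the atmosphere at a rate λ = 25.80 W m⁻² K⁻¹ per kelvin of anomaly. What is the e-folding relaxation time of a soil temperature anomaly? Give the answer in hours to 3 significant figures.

10.8 hours

Areal heat capacity C = ρ c_p D = 1476 × 823.2 × 0.8256 = 1.00×10^6 J/(m²·K).
Relaxation time τ = C / λ = 1.00×10^6 / 25.80 = 38900 s.
In hours: 38900 s / (3600 s/hour) = 10.8 hours.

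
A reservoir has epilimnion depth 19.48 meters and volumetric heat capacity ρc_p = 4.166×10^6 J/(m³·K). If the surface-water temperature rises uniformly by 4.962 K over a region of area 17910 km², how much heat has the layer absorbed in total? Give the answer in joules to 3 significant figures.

Areal heat capacity C = ρc_p × D = 4.166×10^6 × 19.48 = 8.12×10^7 J/(m^2 K).
Heat per unit area: q = C ΔT = 8.12×10^7 × 4.962 = 4.03×10^8 J/m².
Total heat: Q = q × A = 4.03×10^8 × (17910 × 10⁶ m²) = 7.21×10^18 J.

7.21×10^18 J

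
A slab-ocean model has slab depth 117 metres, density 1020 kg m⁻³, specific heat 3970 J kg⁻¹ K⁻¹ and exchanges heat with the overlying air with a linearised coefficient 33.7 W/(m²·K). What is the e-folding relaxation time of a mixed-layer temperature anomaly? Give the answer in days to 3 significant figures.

Areal heat capacity C = ρ c_p D = 1020 × 3970 × 117 = 4.74×10^8 J/(m^2 K).
Relaxation time τ = C / λ = 4.74×10^8 / 33.7 = 1.41×10^7 s.
In days: 1.41×10^7 s / (86400 s/day) = 163 days.

163 days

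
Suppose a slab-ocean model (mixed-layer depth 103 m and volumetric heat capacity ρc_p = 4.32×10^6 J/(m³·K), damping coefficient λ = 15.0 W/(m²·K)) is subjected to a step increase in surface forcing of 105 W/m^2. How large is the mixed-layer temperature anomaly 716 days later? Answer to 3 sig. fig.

Areal heat capacity C = ρc_p × D = 4.32×10^6 × 103 = 4.45×10^8 J/(m²·K).
τ = C / λ = 4.45×10^8 / 15.0 = 2.97×10^7 s.
Equilibrium anomaly ΔT_eq = F / λ = 105 / 15.0 = 7.00 K.
t = 716 days = 6.19×10^7 s, so t/τ = 2.09.
ΔT(t) = ΔT_eq (1 − e^(−t/τ)) = 7.00 × (1 − e^−2.09) = 6.13 K.

6.13 K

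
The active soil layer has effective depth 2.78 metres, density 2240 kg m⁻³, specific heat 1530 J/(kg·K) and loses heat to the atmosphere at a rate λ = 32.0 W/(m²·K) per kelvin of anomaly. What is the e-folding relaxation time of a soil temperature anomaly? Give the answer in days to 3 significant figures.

3.45 days

Areal heat capacity C = ρ c_p D = 2240 × 1530 × 2.78 = 9.53×10^6 J m⁻² K⁻¹.
Relaxation time τ = C / λ = 9.53×10^6 / 32.0 = 2.98×10^5 s.
In days: 2.98×10^5 s / (86400 s/day) = 3.45 days.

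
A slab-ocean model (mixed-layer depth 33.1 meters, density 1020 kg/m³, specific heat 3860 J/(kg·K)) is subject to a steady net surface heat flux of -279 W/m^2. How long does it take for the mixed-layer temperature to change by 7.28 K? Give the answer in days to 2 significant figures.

39 days

Areal heat capacity C = ρ c_p D = 1020 × 3860 × 33.1 = 1.30×10^8 J m⁻² K⁻¹.
Time required: Δt = C ΔT / F = 1.30×10^8 × -7.28 / -279 = 3.40×10^6 s.
In days: 3.40×10^6 s / (86400 s/day) = 39.4 days.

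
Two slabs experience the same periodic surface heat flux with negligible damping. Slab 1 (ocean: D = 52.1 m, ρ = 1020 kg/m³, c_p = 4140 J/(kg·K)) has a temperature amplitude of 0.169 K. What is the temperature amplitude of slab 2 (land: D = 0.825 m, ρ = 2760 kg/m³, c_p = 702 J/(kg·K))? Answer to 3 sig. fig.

C_ocean = 2.20×10^8 J/(m²·K); C_land = 1.60×10^6 J/(m²·K).
A ∝ 1/C ⇒ A_land = A_ocean × C_ocean/C_land = 0.169 × 138 = 23.3 K.

23.3 K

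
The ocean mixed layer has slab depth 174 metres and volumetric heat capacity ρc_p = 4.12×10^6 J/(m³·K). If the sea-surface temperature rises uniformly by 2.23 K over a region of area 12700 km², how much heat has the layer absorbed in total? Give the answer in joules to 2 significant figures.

Areal heat capacity C = ρc_p × D = 4.12×10^6 × 174 = 7.17×10^8 J/(m^2 K).
Heat per unit area: q = C ΔT = 7.17×10^8 × 2.23 = 1.60×10^9 J/m².
Total heat: Q = q × A = 1.60×10^9 × (12700 × 10⁶ m²) = 2.03×10^19 J.

2.0×10^19 J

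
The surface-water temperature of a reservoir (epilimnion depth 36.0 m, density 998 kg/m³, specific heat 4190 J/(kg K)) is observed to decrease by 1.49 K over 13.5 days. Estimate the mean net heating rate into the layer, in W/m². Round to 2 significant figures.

-190

Areal heat capacity C = ρ c_p D = 998 × 4190 × 36.0 = 1.51×10^8 J/(m^2 K).
Required heat per unit area: Q = C ΔT = 1.51×10^8 × -1.49 = -2.24×10^8 J/m².
Flux F = Q / Δt = -2.24×10^8 / 1.17×10^6 s = -192 W/m².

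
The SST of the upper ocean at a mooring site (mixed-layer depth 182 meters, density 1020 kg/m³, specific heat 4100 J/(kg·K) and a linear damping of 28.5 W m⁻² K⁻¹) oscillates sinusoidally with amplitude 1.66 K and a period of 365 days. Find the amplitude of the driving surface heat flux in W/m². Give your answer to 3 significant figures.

Areal heat capacity C = ρ c_p D = 1020 × 4100 × 182 = 7.61×10^8 J/(m²·K).
ω = 2π / 3.15×10^7 s = 1.99×10^-7 s⁻¹.
√((Cω)² + λ²) = √((152)² + 28.5²) = 154 W/(m²·K).
F₀ = A × √((Cω)²+λ²) = 1.66 × 154 = 256 W/m².

256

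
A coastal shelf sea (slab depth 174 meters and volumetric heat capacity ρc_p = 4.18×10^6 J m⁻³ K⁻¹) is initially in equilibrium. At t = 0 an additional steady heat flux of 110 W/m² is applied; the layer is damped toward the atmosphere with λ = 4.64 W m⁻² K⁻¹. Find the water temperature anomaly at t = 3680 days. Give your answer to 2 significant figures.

Areal heat capacity C = ρc_p × D = 4.18×10^6 × 174 = 7.27×10^8 J/(m^2 K).
τ = C / λ = 7.27×10^8 / 4.64 = 1.57×10^8 s.
Equilibrium anomaly ΔT_eq = F / λ = 110 / 4.64 = 23.7 K.
t = 3680 days = 3.18×10^8 s, so t/τ = 2.03.
ΔT(t) = ΔT_eq (1 − e^(−t/τ)) = 23.7 × (1 − e^−2.03) = 20.6 K.

21 K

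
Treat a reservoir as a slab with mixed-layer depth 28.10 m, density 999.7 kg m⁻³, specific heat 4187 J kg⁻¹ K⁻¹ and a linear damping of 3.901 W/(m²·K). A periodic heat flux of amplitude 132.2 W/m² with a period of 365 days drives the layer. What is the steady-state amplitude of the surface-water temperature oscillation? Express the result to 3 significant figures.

5.56 K

Areal heat capacity C = ρ c_p D = 999.7 × 4187 × 28.10 = 1.18×10^8 J/(m²·K).
Angular frequency ω = 2π / T = 2π / 3.15×10^7 s = 1.99×10^-7 s⁻¹.
√((Cω)² + λ²) = √((23.4)² + 3.901²) = 23.8 W/(m²·K).
Amplitude A = F₀ / √((Cω)²+λ²) = 132.2 / 23.8 = 5.56 K.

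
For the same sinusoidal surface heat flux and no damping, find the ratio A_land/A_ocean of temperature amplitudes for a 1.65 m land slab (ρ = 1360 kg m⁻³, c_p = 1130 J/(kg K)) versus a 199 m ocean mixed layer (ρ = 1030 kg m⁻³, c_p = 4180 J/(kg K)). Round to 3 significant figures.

338

C_ocean = 1030 × 4180 × 199 = 8.57×10^8 J/(m²·K).
C_land = 1360 × 1130 × 1.65 = 2.54×10^6 J/(m²·K).
Undamped amplitude ∝ 1/C, so A_land/A_ocean = C_ocean/C_land = 338.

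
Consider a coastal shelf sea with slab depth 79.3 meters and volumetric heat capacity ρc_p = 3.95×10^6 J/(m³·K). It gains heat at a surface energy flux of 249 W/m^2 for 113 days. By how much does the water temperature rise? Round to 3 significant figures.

Areal heat capacity C = ρc_p × D = 3.95×10^6 × 79.3 = 3.13×10^8 J m⁻² K⁻¹.
Net heat input Q = F Δt = 249 × (113 days × 86400 s/day) = 2.43×10^9 J/m².
ΔT = Q / C = 2.43×10^9 / 3.13×10^8 = 7.76 K.

7.76 K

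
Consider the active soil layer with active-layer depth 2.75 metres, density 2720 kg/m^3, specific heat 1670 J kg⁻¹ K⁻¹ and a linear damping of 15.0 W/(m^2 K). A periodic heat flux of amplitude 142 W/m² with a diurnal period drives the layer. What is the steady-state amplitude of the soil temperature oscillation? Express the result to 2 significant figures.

0.16 K

Areal heat capacity C = ρ c_p D = 2720 × 1670 × 2.75 = 1.25×10^7 J m⁻² K⁻¹.
Angular frequency ω = 2π / T = 2π / 86400 s = 7.27×10^-5 s⁻¹.
√((Cω)² + λ²) = √((908)² + 15.0²) = 909 W/(m²·K).
Amplitude A = F₀ / √((Cω)²+λ²) = 142 / 909 = 0.156 K.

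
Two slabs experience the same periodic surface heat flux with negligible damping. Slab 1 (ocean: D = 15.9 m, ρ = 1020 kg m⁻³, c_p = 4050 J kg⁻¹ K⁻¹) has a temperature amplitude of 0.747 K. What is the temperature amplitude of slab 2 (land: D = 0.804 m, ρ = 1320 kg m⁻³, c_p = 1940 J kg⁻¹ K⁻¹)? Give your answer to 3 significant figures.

C_ocean = 6.57×10^7 J/(m²·K); C_land = 2.06×10^6 J/(m²·K).
A ∝ 1/C ⇒ A_land = A_ocean × C_ocean/C_land = 0.747 × 31.9 = 23.8 K.

23.8 K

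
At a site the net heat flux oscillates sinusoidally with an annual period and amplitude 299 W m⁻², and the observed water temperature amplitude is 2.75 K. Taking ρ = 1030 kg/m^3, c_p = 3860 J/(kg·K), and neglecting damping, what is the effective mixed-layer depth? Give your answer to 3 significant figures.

ω = 2π / 3.15×10^7 s = 1.99×10^-7 s⁻¹.
Required C = F₀ / (A ω) = 299 / (2.75 × 1.99×10^-7) = 5.46×10^8 J/(m²·K).
D = C / (ρ c_p) = 5.46×10^8 / (1030 × 3860) = 137 m.

137 m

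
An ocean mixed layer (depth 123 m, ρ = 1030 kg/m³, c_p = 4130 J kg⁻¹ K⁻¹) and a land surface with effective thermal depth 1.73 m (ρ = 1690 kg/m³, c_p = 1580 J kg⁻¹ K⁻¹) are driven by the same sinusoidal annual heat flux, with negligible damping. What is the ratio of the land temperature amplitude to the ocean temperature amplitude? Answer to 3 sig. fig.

113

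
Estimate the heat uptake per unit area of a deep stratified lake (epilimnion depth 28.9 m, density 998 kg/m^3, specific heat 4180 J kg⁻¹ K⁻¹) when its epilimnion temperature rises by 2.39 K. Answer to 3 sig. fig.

Areal heat capacity C = ρ c_p D = 998 × 4180 × 28.9 = 1.21×10^8 J m⁻² K⁻¹.
ΔQ = C ΔT = 1.21×10^8 × 2.39 = 2.88×10^8 J/m².

2.88×10^8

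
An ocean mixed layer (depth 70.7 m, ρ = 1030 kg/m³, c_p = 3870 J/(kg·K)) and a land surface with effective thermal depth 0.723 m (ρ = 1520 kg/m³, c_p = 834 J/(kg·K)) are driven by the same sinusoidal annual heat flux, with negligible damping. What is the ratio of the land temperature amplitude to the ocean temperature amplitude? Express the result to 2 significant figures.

310

C_ocean = 1030 × 3870 × 70.7 = 2.82×10^8 J/(m²·K).
C_land = 1520 × 834 × 0.723 = 9.17×10^5 J/(m²·K).
Undamped amplitude ∝ 1/C, so A_land/A_ocean = C_ocean/C_land = 307.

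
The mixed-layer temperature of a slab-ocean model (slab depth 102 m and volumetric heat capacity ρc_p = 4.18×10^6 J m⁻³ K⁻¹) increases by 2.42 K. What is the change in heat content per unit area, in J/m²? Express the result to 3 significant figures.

1.03×10^9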